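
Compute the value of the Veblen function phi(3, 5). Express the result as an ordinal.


phi(3, 5):
phi(3, beta) = eta_beta (the beta-th eta number, fixed point of zeta).
phi(3, 5) = eta_5

eta_5


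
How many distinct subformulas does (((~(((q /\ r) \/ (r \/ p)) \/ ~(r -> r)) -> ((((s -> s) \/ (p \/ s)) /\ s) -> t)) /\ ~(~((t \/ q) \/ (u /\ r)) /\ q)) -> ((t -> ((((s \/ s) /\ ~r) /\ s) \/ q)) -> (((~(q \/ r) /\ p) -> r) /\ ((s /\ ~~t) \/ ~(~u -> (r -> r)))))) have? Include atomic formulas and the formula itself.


Formula: (((~(((q /\ r) \/ (r \/ p)) \/ ~(r -> r)) -> ((((s -> s) \/ (p \/ s)) /\ s) -> t)) /\ ~(~((t \/ q) \/ (u /\ r)) /\ q)) -> ((t -> ((((s \/ s) /\ ~r) /\ s) \/ q)) -> (((~(q \/ r) /\ p) -> r) /\ ((s /\ ~~t) \/ ~(~u -> (r -> r))))))
Subformulas found:
  1. r
  2. p
  3. q
  4. s
  5. u
  6. t
  7. ~t
  8. ~u
  9. ~r
  10. ~~t
  11. (s \/ s)
  12. (u /\ r)
  13. (r -> r)
  14. (t \/ q)
  15. (q /\ r)
  16. (q \/ r)
  17. (r \/ p)
  18. (p \/ s)
  19. (s -> s)
  20. ~(q \/ r)
  21. ~(r -> r)
  22. (s /\ ~~t)
  23. (~u -> (r -> r))
  24. (~(q \/ r) /\ p)
  25. ((s \/ s) /\ ~r)
  26. ~(~u -> (r -> r))
  27. ((s -> s) \/ (p \/ s))
  28. ((q /\ r) \/ (r \/ p))
  29. ((t \/ q) \/ (u /\ r))
  30. (((s \/ s) /\ ~r) /\ s)
  31. ((~(q \/ r) /\ p) -> r)
  32. ~((t \/ q) \/ (u /\ r))
  33. (((s -> s) \/ (p \/ s)) /\ s)
  34. (~((t \/ q) \/ (u /\ r)) /\ q)
  35. ((((s \/ s) /\ ~r) /\ s) \/ q)
  36. ~(~((t \/ q) \/ (u /\ r)) /\ q)
  37. ((s /\ ~~t) \/ ~(~u -> (r -> r)))
  38. ((((s -> s) \/ (p \/ s)) /\ s) -> t)
  39. (t -> ((((s \/ s) /\ ~r) /\ s) \/ q))
  40. (((q /\ r) \/ (r \/ p)) \/ ~(r -> r))
  41. ~(((q /\ r) \/ (r \/ p)) \/ ~(r -> r))
  42. (((~(q \/ r) /\ p) -> r) /\ ((s /\ ~~t) \/ ~(~u -> (r -> r))))
  43. (~(((q /\ r) \/ (r \/ p)) \/ ~(r -> r)) -> ((((s -> s) \/ (p \/ s)) /\ s) -> t))
  44. ((t -> ((((s \/ s) /\ ~r) /\ s) \/ q)) -> (((~(q \/ r) /\ p) -> r) /\ ((s /\ ~~t) \/ ~(~u -> (r -> r)))))
  45. ((~(((q /\ r) \/ (r \/ p)) \/ ~(r -> r)) -> ((((s -> s) \/ (p \/ s)) /\ s) -> t)) /\ ~(~((t \/ q) \/ (u /\ r)) /\ q))
  46. (((~(((q /\ r) \/ (r \/ p)) \/ ~(r -> r)) -> ((((s -> s) \/ (p \/ s)) /\ s) -> t)) /\ ~(~((t \/ q) \/ (u /\ r)) /\ q)) -> ((t -> ((((s \/ s) /\ ~r) /\ s) \/ q)) -> (((~(q \/ r) /\ p) -> r) /\ ((s /\ ~~t) \/ ~(~u -> (r -> r))))))
Total distinct subformulas = 46

46


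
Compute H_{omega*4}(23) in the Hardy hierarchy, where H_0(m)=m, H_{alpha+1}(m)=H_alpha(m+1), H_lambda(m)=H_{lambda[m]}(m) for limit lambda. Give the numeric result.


H_{omega*4}(23):
For the Hardy hierarchy, H_{omega*k}(n) = 2^k * n.
2^4 = 16.
16 * 23 = 368

368


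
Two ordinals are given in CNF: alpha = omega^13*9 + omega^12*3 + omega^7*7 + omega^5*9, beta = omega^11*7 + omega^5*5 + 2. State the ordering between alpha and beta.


Compare term by term from highest exponent:
alpha = omega^13*9 + omega^12*3 + omega^7*7 + omega^5*9
beta = omega^11*7 + omega^5*5 + 2
Term 1: alpha has omega^13*9, beta has omega^11*7
Term 2: alpha has omega^12*3, beta has omega^5*5
Term 3: alpha has omega^7*7, beta has omega^0*2
Term 4: alpha has omega^5*9, beta has omega^0*0
Result: alpha > beta

alpha > beta


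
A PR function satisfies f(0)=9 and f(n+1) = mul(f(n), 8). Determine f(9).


f(0) = 9
f(1) = mul(f(0), 8) = mul(9, 8) = 72
f(2) = mul(f(1), 8) = mul(72, 8) = 576
f(3) = mul(f(2), 8) = mul(576, 8) = 4608
f(4) = mul(f(3), 8) = mul(4608, 8) = 36864
f(5) = mul(f(4), 8) = mul(36864, 8) = 294912
f(6) = mul(f(5), 8) = mul(294912, 8) = 2359296
f(7) = mul(f(6), 8) = mul(2359296, 8) = 18874368
f(8) = mul(f(7), 8) = mul(18874368, 8) = 150994944
f(9) = mul(f(8), 8) = mul(150994944, 8) = 1207959552


1207959552


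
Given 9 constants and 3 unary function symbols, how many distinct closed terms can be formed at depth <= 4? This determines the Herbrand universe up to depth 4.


Herbrand terms by depth:
Depth 0: 9 constants
Depth 1: 27 new terms (running total: 36)
Depth 2: 81 new terms (running total: 117)
Depth 3: 243 new terms (running total: 360)
Depth 4: 729 new terms (running total: 1089)
Total distinct ground terms = 1089

1089


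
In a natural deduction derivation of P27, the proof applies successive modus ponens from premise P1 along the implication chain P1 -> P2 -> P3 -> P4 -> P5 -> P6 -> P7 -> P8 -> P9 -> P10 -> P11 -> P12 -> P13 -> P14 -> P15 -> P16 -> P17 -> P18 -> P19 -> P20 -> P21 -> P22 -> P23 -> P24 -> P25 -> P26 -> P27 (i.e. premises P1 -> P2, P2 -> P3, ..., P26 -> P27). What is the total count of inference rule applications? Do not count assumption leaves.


We have a chain: P1 -> P2 -> P3 -> P4 -> P5 -> P6 -> P7 -> P8 -> P9 -> P10 -> P11 -> P12 -> P13 -> P14 -> P15 -> P16 -> P17 -> P18 -> P19 -> P20 -> P21 -> P22 -> P23 -> P24 -> P25 -> P26 -> P27.
Each modus ponens application produces the next variable.
The chain has 27 propositions, so 27-1 = 26 modus ponens steps.
Total inference nodes = 26

26


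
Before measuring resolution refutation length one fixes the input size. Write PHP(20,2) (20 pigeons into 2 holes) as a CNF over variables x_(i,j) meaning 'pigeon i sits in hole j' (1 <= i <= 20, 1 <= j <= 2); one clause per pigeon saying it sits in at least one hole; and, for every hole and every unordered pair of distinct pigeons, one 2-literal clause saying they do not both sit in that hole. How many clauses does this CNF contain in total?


PHP(20,2): 20 pigeons, 2 holes, 20*2 = 40 variables.
- pigeon clauses: one per pigeon -> 20 clauses
- hole clauses: 2 holes * C(20,2) = 2 * 190 -> 380 clauses
Total clauses = 20 + 380 = 400

400


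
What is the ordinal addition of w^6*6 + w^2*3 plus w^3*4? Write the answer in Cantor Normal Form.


Ordinal addition (w^6*6 + w^2*3) + w^3*4:
alpha's leading term has exponent 6 > beta's exponent 3, so it survives.
alpha's tail term has exponent 2 < beta's exponent 3, so it is absorbed by beta.
In ordinal addition, any term followed by a strictly larger-exponent term is absorbed.
Result = w^6*6 + w^3*4

w^6*6 + w^3*4


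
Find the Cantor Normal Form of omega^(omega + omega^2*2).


omega^(omega + omega^2*2):
In ordinal addition a term is absorbed by a following term of strictly larger exponent: 1 < 2, so omega + omega^2*2 = omega^2*2.
omega raised to a CNF ordinal is a single CNF term: Result = omega^(omega^2*2)

omega^(omega^2*2)


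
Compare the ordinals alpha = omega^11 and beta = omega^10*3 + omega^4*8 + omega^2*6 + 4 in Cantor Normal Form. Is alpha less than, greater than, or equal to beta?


Compare term by term from highest exponent:
alpha = omega^11
beta = omega^10*3 + omega^4*8 + omega^2*6 + 4
Term 1: alpha has omega^11*1, beta has omega^10*3
Term 2: alpha has omega^0*0, beta has omega^4*8
Term 3: alpha has omega^0*0, beta has omega^2*6
Term 4: alpha has omega^0*0, beta has omega^0*4
Result: alpha > beta

alpha > beta


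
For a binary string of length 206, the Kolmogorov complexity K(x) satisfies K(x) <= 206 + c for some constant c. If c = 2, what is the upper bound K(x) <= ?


K(x) <= |x| + c = 206 + 2 = 208

208


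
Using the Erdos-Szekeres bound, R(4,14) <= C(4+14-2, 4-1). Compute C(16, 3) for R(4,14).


R(4,14) <= C(4+14-2, 4-1) = C(16, 3)
C(16, 3) = 16! / (3! * 13!)
= 560

560


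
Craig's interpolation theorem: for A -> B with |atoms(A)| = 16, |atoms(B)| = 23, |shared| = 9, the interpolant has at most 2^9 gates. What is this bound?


Shared atoms = 9
Craig interpolant size bound = 2^9
= 512

512


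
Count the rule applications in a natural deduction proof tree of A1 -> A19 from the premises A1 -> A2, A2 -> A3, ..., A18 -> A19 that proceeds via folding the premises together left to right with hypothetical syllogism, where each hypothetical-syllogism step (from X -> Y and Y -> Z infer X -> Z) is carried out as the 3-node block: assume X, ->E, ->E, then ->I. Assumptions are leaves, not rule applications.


There are 18 premises in the chain. The first HS step combines premises 1 and 2; each further premise needs one more HS step.
So 18 premises require 18 - 1 = 17 hypothetical-syllogism steps.
Each HS step uses 3 inference nodes (->E, ->E, ->I).
17 * 3 = 51 total inference nodes.

51


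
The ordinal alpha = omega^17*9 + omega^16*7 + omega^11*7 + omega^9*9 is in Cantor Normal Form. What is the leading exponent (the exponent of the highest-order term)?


CNF: omega^17*9 + omega^16*7 + omega^11*7 + omega^9*9
The leading term is omega^17*9, which has exponent 17.

17


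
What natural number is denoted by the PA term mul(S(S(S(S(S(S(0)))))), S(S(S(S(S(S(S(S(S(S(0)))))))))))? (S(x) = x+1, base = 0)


mul(S^6(0), S^10(0)):
S^6(0) = 6
S^10(0) = 10
6 * 10 = 60

60


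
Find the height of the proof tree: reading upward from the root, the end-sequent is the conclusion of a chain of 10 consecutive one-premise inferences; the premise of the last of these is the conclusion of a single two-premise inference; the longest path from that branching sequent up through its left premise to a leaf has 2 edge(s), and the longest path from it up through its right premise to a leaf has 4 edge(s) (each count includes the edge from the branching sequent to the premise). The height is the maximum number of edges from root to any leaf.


Longest path through the left premise: 2 edges (measured from the branching sequent)
Longest path through the right premise: 4 edges
Height of the subtree rooted at the branching sequent: max(2, 4) = 4
The branching sequent sits 10 edges above the root (the chain of one-premise inferences), so height = 4 + 10 = 14

14


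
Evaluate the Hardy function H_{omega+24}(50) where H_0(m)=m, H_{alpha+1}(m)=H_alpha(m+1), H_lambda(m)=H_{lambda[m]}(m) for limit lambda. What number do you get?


H_{omega+24}(50):
Unwind the 24 successor steps: H_{omega+24}(50) = H_omega(50+24) = H_omega(74).
H_omega(m) = H_m(m) = m + m = 2m.
Result = 2 * 74 = 148

148


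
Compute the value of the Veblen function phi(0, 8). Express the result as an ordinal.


phi(0, 8):
phi(0, beta) = omega^beta by definition.
phi(0, 8) = omega^8

omega^8


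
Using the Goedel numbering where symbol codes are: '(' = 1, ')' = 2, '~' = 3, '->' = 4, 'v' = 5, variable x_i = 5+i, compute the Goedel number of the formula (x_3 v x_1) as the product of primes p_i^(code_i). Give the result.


Formula: (x_3 v x_1)
Symbol codes: [1, 8, 5, 6, 2]
Primes: [2, 3, 5, 7, 11]
p_1^1 = 2^1 = 2
p_2^8 = 3^8 = 6561
p_3^5 = 5^5 = 3125
p_4^6 = 7^6 = 117649
p_5^2 = 11^2 = 121
Product = 583745661056250

583745661056250


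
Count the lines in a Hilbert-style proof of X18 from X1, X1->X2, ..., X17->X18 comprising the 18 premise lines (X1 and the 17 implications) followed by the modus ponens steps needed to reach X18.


We have 18 premise lines: X1 and 17 implications.
Each implication is detached once by MP, giving 17 MP lines.
18 premise lines + 17 MP lines = 35 total lines.

35


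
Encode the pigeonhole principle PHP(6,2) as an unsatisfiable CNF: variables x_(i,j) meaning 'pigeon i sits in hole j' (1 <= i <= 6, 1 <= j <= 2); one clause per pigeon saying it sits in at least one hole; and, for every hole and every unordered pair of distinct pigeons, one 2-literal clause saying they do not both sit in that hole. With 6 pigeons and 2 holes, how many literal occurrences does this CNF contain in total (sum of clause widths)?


PHP(6,2): 6 pigeons, 2 holes, 6*2 = 12 variables.
- pigeon clauses: one per pigeon -> 6 clauses of width 2 -> 12 literals
- hole clauses: 2 holes * C(6,2) = 2 * 15 -> 30 clauses of width 2 -> 60 literals
Total literal occurrences = 12 + 60 = 72

72


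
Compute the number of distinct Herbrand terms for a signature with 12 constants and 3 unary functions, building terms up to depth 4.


Herbrand terms by depth:
Depth 0: 12 constants
Depth 1: 36 new terms (running total: 48)
Depth 2: 108 new terms (running total: 156)
Depth 3: 324 new terms (running total: 480)
Depth 4: 972 new terms (running total: 1452)
Total distinct ground terms = 1452

1452


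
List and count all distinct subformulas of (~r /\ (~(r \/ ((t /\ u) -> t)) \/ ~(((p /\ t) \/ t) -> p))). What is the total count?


Formula: (~r /\ (~(r \/ ((t /\ u) -> t)) \/ ~(((p /\ t) \/ t) -> p)))
Subformulas found:
  1. r
  2. u
  3. t
  4. p
  5. ~r
  6. (p /\ t)
  7. (t /\ u)
  8. ((p /\ t) \/ t)
  9. ((t /\ u) -> t)
  10. (((p /\ t) \/ t) -> p)
  11. (r \/ ((t /\ u) -> t))
  12. ~(((p /\ t) \/ t) -> p)
  13. ~(r \/ ((t /\ u) -> t))
  14. (~(r \/ ((t /\ u) -> t)) \/ ~(((p /\ t) \/ t) -> p))
  15. (~r /\ (~(r \/ ((t /\ u) -> t)) \/ ~(((p /\ t) \/ t) -> p)))
Total distinct subformulas = 15

15


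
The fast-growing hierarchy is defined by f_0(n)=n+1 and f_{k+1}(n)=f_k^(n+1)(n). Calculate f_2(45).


f_2(45) = f_1^46(45)
f_1(m) = 2m + 1.
Iterating: f_1^k(n) = 2^k*(n+1) - 1.
f_2(45) = 2^46*(45+1) - 1 = 70368744177664*46 - 1 = 3236962232172543

3236962232172543


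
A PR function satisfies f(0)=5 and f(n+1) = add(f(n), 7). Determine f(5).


f(0) = 5
f(1) = add(f(0), 7) = add(5, 7) = 12
f(2) = add(f(1), 7) = add(12, 7) = 19
f(3) = add(f(2), 7) = add(19, 7) = 26
f(4) = add(f(3), 7) = add(26, 7) = 33
f(5) = add(f(4), 7) = add(33, 7) = 40


40


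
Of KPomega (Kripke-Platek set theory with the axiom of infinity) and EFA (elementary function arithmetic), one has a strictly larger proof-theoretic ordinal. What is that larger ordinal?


Proof-theoretic ordinal of KPomega (Kripke-Platek set theory with the axiom of infinity): psi_0(epsilon_{Omega+1})
Proof-theoretic ordinal of EFA (elementary function arithmetic): omega^3
Comparing: omega^3 < psi_0(epsilon_{Omega+1}).
The larger ordinal is psi_0(epsilon_{Omega+1}) (from KPomega (Kripke-Platek set theory with the axiom of infinity)).

psi_0(epsilon_{Omega+1})


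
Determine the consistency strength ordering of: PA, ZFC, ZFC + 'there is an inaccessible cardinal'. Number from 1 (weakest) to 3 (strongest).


Ordering by consistency strength:
1. PA
2. ZFC
3. ZFC + 'there is an inaccessible cardinal'


PA=1, ZFC=2, ZFC + 'there is an inaccessible cardinal'=3


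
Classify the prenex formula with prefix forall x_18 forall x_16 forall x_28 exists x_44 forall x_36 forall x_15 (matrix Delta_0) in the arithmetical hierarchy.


Leading quantifier is forall, so the class is Pi.
Number of quantifier blocks = alternations + 1 = 2 + 1 = 3.
Classification: Pi_3

Pi_3


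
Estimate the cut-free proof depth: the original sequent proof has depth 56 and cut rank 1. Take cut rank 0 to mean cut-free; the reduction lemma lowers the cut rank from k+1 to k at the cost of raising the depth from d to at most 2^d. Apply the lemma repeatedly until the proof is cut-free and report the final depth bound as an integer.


Each rank reduction sends depth d to at most 2^d; cut rank r needs r reductions.
2_0(56) = 56
2_1(56) = 2^56 = 72057594037927936
Cut-free depth bound = 72057594037927936

72057594037927936


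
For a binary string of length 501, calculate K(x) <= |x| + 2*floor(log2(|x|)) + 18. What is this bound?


floor(log2(501)) = 8
2 * 8 = 16
K(x) <= 501 + 16 + 18 = 535

535


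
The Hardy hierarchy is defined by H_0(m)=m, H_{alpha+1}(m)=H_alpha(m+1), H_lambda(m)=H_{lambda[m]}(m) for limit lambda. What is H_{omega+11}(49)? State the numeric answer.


H_{omega+11}(49):
Unwind the 11 successor steps: H_{omega+11}(49) = H_omega(49+11) = H_omega(60).
H_omega(m) = H_m(m) = m + m = 2m.
Result = 2 * 60 = 120

120


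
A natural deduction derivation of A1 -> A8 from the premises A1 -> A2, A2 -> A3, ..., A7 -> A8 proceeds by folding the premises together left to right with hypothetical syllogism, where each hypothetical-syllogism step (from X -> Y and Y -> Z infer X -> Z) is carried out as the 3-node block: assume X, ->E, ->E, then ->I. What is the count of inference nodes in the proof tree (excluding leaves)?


There are 7 premises in the chain. The first HS step combines premises 1 and 2; each further premise needs one more HS step.
So 7 premises require 7 - 1 = 6 hypothetical-syllogism steps.
Each HS step uses 3 inference nodes (->E, ->E, ->I).
6 * 3 = 18 total inference nodes.

18


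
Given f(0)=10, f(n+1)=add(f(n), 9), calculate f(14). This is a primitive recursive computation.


f(0) = 10
f(1) = add(f(0), 9) = add(10, 9) = 19
f(2) = add(f(1), 9) = add(19, 9) = 28
f(3) = add(f(2), 9) = add(28, 9) = 37
f(4) = add(f(3), 9) = add(37, 9) = 46
f(5) = add(f(4), 9) = add(46, 9) = 55
f(6) = add(f(5), 9) = add(55, 9) = 64
f(7) = add(f(6), 9) = add(64, 9) = 73
f(8) = add(f(7), 9) = add(73, 9) = 82
f(9) = add(f(8), 9) = add(82, 9) = 91
f(10) = add(f(9), 9) = add(91, 9) = 100
f(11) = add(f(10), 9) = add(100, 9) = 109
f(12) = add(f(11), 9) = add(109, 9) = 118
f(13) = add(f(12), 9) = add(118, 9) = 127
f(14) = add(f(13), 9) = add(127, 9) = 136


136


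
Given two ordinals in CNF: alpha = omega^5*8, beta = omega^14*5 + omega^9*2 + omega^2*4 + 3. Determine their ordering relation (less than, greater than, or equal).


Compare term by term from highest exponent:
alpha = omega^5*8
beta = omega^14*5 + omega^9*2 + omega^2*4 + 3
Term 1: alpha has omega^5*8, beta has omega^14*5
Term 2: alpha has omega^0*0, beta has omega^9*2
Term 3: alpha has omega^0*0, beta has omega^2*4
Term 4: alpha has omega^0*0, beta has omega^0*3
Result: alpha < beta

alpha < beta


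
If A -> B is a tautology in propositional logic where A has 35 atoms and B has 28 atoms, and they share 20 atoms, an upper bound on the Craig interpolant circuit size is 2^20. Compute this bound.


Shared atoms = 20
Craig interpolant size bound = 2^20
= 1048576

1048576


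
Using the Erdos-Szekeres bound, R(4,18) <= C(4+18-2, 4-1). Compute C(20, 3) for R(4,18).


R(4,18) <= C(4+18-2, 4-1) = C(20, 3)
C(20, 3) = 20! / (3! * 17!)
= 1140

1140


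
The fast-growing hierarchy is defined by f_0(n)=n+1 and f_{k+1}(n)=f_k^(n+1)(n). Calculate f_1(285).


f_1(285) = f_0^286(285)
f_0 adds 1 each time, applied 286 times.
f_1(285) = 285 + 286 = 571

571


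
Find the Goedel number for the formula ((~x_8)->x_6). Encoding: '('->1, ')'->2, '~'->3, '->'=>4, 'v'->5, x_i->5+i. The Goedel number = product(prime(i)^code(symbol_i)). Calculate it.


Formula: ((~x_8)->x_6)
Symbol codes: [1, 1, 3, 13, 2, 4, 11, 2]
Primes: [2, 3, 5, 7, 11, 13, 17, 19]
p_1^1 = 2^1 = 2
p_2^1 = 3^1 = 3
p_3^3 = 5^3 = 125
p_4^13 = 7^13 = 96889010407
p_5^2 = 11^2 = 121
p_6^4 = 13^4 = 28561
p_7^11 = 17^11 = 34271896307633
p_8^2 = 19^2 = 361
Product = 3106990319991970282887029533923653250

3106990319991970282887029533923653250


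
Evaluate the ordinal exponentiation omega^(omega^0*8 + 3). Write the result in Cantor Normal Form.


omega^(omega^0*8 + 3):
omega^0 = 1, so the exponent is 8 + 3 = 11 (finite ordinal addition).
Result = omega^11, already a single CNF term.

omega^11


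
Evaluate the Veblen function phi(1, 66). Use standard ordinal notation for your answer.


phi(1, 66):
phi(1, beta) = epsilon_beta (the beta-th epsilon number).
phi(1, 66) = epsilon_66

epsilon_66


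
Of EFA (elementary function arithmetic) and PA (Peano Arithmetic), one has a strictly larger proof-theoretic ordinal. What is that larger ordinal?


Proof-theoretic ordinal of EFA (elementary function arithmetic): omega^3
Proof-theoretic ordinal of PA (Peano Arithmetic): epsilon_0
Comparing: omega^3 < epsilon_0.
The larger ordinal is epsilon_0 (from PA (Peano Arithmetic)).

epsilon_0


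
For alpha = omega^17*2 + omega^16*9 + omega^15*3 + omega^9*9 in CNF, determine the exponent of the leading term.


CNF: omega^17*2 + omega^16*9 + omega^15*3 + omega^9*9
The leading term is omega^17*2, which has exponent 17.

17


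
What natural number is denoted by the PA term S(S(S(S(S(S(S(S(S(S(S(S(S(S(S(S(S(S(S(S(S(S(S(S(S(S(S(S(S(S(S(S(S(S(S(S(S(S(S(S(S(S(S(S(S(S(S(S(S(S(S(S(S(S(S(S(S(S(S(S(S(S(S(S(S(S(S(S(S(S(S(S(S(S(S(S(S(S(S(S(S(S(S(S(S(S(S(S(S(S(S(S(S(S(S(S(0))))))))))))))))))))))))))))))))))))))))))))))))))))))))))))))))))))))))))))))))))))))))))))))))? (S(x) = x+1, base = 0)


Counting successors applied to 0:
96 applications of S to 0 = 96

96


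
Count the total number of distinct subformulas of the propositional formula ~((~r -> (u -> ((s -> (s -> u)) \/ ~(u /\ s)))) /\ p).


Formula: ~((~r -> (u -> ((s -> (s -> u)) \/ ~(u /\ s)))) /\ p)
Subformulas found:
  1. u
  2. s
  3. r
  4. p
  5. ~r
  6. (u /\ s)
  7. (s -> u)
  8. ~(u /\ s)
  9. (s -> (s -> u))
  10. ((s -> (s -> u)) \/ ~(u /\ s))
  11. (u -> ((s -> (s -> u)) \/ ~(u /\ s)))
  12. (~r -> (u -> ((s -> (s -> u)) \/ ~(u /\ s))))
  13. ((~r -> (u -> ((s -> (s -> u)) \/ ~(u /\ s)))) /\ p)
  14. ~((~r -> (u -> ((s -> (s -> u)) \/ ~(u /\ s)))) /\ p)
Total distinct subformulas = 14

14


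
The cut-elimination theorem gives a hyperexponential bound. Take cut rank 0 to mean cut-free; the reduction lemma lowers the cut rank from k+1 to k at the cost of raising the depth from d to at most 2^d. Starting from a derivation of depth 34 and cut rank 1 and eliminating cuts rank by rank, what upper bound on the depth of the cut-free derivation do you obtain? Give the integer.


Each rank reduction sends depth d to at most 2^d; cut rank r needs r reductions.
2_0(34) = 34
2_1(34) = 2^34 = 17179869184
Cut-free depth bound = 17179869184

17179869184


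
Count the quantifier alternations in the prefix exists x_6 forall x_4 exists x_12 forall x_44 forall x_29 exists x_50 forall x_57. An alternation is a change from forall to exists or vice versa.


Walk the prefix and count type changes:
  position 1: exists -> forall <-- alternation
  position 2: forall -> exists <-- alternation
  position 3: exists -> forall <-- alternation
  position 4: forall -> forall
  position 5: forall -> exists <-- alternation
  position 6: exists -> forall <-- alternation
Total alternations = 5

5


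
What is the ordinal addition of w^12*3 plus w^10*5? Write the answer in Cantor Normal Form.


Ordinal addition w^12*3 + w^10*5:
Leading exponent of alpha (12) > leading exponent of beta (10).
Since alpha's term has higher exponent than beta's leading term,
the sum is simply alpha followed by beta.
Result = w^12*3 + w^10*5

w^12*3 + w^10*5


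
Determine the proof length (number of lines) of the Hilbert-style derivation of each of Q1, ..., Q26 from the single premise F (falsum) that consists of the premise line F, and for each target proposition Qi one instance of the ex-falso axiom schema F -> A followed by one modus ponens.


Ex falso, line by line:
- 1 premise line (F)
- 26 targets, each needing 1 axiom instance (F -> Qi) + 1 MP = 2 lines: 2 * 26 = 52
Total = 1 + 52 = 53 lines.

53


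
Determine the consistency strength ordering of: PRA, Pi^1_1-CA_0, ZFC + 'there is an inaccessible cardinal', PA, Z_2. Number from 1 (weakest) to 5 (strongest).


Ordering by consistency strength:
1. PRA
2. PA
3. Pi^1_1-CA_0
4. Z_2
5. ZFC + 'there is an inaccessible cardinal'


PRA=1, Pi^1_1-CA_0=3, ZFC + 'there is an inaccessible cardinal'=5, PA=2, Z_2=4


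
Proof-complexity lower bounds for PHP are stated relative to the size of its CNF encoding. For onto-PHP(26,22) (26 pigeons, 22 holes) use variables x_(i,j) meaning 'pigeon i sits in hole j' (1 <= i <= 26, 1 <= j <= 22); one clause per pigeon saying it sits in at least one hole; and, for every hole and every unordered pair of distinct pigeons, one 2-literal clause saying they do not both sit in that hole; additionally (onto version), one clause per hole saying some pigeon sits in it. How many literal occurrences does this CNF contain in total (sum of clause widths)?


onto-PHP(26,22): 26 pigeons, 22 holes, 26*22 = 572 variables.
- pigeon clauses: one per pigeon -> 26 clauses of width 22 -> 572 literals
- hole clauses: 22 holes * C(26,2) = 22 * 325 -> 7150 clauses of width 2 -> 14300 literals
- onto clauses: one per hole -> 22 clauses of width 26 -> 572 literals
Total literal occurrences = 572 + 14300 + 572 = 15444

15444


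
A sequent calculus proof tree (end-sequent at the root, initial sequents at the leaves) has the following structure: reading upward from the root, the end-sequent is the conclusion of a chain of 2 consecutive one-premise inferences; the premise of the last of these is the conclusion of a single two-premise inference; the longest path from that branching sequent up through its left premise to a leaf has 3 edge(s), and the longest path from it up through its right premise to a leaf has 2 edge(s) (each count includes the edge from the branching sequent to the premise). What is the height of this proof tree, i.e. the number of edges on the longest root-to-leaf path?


Longest path through the left premise: 3 edges (measured from the branching sequent)
Longest path through the right premise: 2 edges
Height of the subtree rooted at the branching sequent: max(3, 2) = 3
The branching sequent sits 2 edges above the root (the chain of one-premise inferences), so height = 3 + 2 = 5

5


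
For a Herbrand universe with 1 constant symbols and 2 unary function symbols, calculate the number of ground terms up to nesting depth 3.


Herbrand terms by depth:
Depth 0: 1 constants
Depth 1: 2 new terms (running total: 3)
Depth 2: 4 new terms (running total: 7)
Depth 3: 8 new terms (running total: 15)
Total distinct ground terms = 15

15


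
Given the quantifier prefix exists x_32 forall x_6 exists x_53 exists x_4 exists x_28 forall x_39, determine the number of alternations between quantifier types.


Walk the prefix and count type changes:
  position 1: exists -> forall <-- alternation
  position 2: forall -> exists <-- alternation
  position 3: exists -> exists
  position 4: exists -> exists
  position 5: exists -> forall <-- alternation
Total alternations = 3

3


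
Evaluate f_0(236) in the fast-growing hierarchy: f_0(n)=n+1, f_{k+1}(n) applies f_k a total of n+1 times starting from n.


f_0(236) = 236 + 1 = 237

237


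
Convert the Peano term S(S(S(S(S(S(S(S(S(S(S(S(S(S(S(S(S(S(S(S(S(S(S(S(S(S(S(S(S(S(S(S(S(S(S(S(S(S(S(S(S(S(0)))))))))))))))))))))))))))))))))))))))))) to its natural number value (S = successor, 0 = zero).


Counting successors applied to 0:
42 applications of S to 0 = 42

42


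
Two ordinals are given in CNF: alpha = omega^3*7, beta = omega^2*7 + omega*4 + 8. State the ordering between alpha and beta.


Compare term by term from highest exponent:
alpha = omega^3*7
beta = omega^2*7 + omega*4 + 8
Term 1: alpha has omega^3*7, beta has omega^2*7
Term 2: alpha has omega^0*0, beta has omega^1*4
Term 3: alpha has omega^0*0, beta has omega^0*8
Result: alpha > beta

alpha > beta


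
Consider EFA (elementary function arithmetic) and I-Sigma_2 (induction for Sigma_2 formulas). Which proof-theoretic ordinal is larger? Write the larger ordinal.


Proof-theoretic ordinal of EFA (elementary function arithmetic): omega^3
Proof-theoretic ordinal of I-Sigma_2 (induction for Sigma_2 formulas): omega^(omega^omega)
Comparing: omega^3 < omega^(omega^omega).
The larger ordinal is omega^(omega^omega) (from I-Sigma_2 (induction for Sigma_2 formulas)).

omega^(omega^omega)


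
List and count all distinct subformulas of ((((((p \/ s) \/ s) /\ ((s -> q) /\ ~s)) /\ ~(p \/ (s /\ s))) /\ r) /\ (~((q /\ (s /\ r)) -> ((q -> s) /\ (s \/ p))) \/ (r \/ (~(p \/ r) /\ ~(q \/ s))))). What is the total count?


Formula: ((((((p \/ s) \/ s) /\ ((s -> q) /\ ~s)) /\ ~(p \/ (s /\ s))) /\ r) /\ (~((q /\ (s /\ r)) -> ((q -> s) /\ (s \/ p))) \/ (r \/ (~(p \/ r) /\ ~(q \/ s)))))
Subformulas found:
  1. r
  2. q
  3. s
  4. p
  5. ~s
  6. (s /\ s)
  7. (s \/ p)
  8. (s /\ r)
  9. (p \/ s)
  10. (s -> q)
  11. (q \/ s)
  12. (q -> s)
  13. (p \/ r)
  14. ~(p \/ r)
  15. ~(q \/ s)
  16. (q /\ (s /\ r))
  17. ((p \/ s) \/ s)
  18. (p \/ (s /\ s))
  19. ((s -> q) /\ ~s)
  20. ~(p \/ (s /\ s))
  21. ((q -> s) /\ (s \/ p))
  22. (~(p \/ r) /\ ~(q \/ s))
  23. (r \/ (~(p \/ r) /\ ~(q \/ s)))
  24. (((p \/ s) \/ s) /\ ((s -> q) /\ ~s))
  25. ((q /\ (s /\ r)) -> ((q -> s) /\ (s \/ p)))
  26. ~((q /\ (s /\ r)) -> ((q -> s) /\ (s \/ p)))
  27. ((((p \/ s) \/ s) /\ ((s -> q) /\ ~s)) /\ ~(p \/ (s /\ s)))
  28. (((((p \/ s) \/ s) /\ ((s -> q) /\ ~s)) /\ ~(p \/ (s /\ s))) /\ r)
  29. (~((q /\ (s /\ r)) -> ((q -> s) /\ (s \/ p))) \/ (r \/ (~(p \/ r) /\ ~(q \/ s))))
  30. ((((((p \/ s) \/ s) /\ ((s -> q) /\ ~s)) /\ ~(p \/ (s /\ s))) /\ r) /\ (~((q /\ (s /\ r)) -> ((q -> s) /\ (s \/ p))) \/ (r \/ (~(p \/ r) /\ ~(q \/ s)))))
Total distinct subformulas = 30

30


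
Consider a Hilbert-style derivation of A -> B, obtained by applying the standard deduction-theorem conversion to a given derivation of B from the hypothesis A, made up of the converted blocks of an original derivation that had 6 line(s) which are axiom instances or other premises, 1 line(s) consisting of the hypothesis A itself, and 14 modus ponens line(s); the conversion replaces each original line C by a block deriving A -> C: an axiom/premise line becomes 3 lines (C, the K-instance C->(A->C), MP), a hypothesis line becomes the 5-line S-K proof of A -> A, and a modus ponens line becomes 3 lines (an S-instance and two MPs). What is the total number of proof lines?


Deduction-theorem conversion, block by block:
- 6 axiom/premise lines -> 3 lines each = 18
- 1 hypothesis lines -> 5 lines each (identity proof A->A) = 5
- 14 MP lines -> 3 lines each (S-instance, MP, MP) = 42
Total = 18 + 5 + 42 = 65 lines.

65


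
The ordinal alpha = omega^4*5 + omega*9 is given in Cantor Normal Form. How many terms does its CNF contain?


CNF: omega^4*5 + omega*9
Count the summands separated by '+':
  term 1: omega^4*5
  term 2: omega*9
Total terms = 2

2


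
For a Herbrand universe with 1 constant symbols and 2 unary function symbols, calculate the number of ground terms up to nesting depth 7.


Herbrand terms by depth:
Depth 0: 1 constants
Depth 1: 2 new terms (running total: 3)
Depth 2: 4 new terms (running total: 7)
Depth 3: 8 new terms (running total: 15)
Depth 4: 16 new terms (running total: 31)
Depth 5: 32 new terms (running total: 63)
Depth 6: 64 new terms (running total: 127)
Depth 7: 128 new terms (running total: 255)
Total distinct ground terms = 255

255


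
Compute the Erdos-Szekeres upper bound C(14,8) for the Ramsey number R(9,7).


R(9,7) <= C(9+7-2, 9-1) = C(14, 8)
C(14, 8) = 14! / (8! * 6!)
= 3003

3003


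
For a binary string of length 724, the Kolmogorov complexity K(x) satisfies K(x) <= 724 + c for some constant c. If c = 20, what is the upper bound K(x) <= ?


K(x) <= |x| + c = 724 + 20 = 744

744


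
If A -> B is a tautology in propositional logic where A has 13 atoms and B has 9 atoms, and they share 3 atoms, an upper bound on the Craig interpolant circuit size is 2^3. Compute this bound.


Shared atoms = 3
Craig interpolant size bound = 2^3
= 8

8


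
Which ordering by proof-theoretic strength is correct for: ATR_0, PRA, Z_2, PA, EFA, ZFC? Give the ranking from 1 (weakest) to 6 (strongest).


Ordering by consistency strength:
1. EFA
2. PRA
3. PA
4. ATR_0
5. Z_2
6. ZFC


ATR_0=4, PRA=2, Z_2=5, PA=3, EFA=1, ZFC=6


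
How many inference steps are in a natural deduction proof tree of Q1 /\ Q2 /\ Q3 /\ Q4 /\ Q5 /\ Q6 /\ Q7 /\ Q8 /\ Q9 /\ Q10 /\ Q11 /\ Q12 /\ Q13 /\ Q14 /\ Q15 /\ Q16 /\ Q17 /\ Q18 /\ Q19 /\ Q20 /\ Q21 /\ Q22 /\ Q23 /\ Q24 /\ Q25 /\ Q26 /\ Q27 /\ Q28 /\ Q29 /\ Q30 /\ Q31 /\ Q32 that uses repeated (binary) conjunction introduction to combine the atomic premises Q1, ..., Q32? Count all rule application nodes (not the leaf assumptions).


The target conjunction has 32 conjuncts, i.e. 31 binary /\ connectives.
Each conjunction-intro joins two pieces, so 32 atoms require 32-1 = 31 applications.
Total inference nodes = 31

31


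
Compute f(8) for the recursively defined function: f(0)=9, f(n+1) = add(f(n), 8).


f(0) = 9
f(1) = add(f(0), 8) = add(9, 8) = 17
f(2) = add(f(1), 8) = add(17, 8) = 25
f(3) = add(f(2), 8) = add(25, 8) = 33
f(4) = add(f(3), 8) = add(33, 8) = 41
f(5) = add(f(4), 8) = add(41, 8) = 49
f(6) = add(f(5), 8) = add(49, 8) = 57
f(7) = add(f(6), 8) = add(57, 8) = 65
f(8) = add(f(7), 8) = add(65, 8) = 73


73


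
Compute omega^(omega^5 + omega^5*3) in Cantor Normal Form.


omega^(omega^5 + omega^5*3):
Both terms of the exponent have the same exponent 5, so they merge: omega^5 + omega^5*3 = omega^5*(1+3) = omega^5*4.
omega raised to a CNF ordinal is a single CNF term: Result = omega^(omega^5*4)

omega^(omega^5*4)


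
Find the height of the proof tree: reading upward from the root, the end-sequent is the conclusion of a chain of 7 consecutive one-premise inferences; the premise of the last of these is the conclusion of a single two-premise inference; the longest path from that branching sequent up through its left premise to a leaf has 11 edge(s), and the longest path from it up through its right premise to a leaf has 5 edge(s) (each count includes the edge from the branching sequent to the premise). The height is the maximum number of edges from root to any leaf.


Longest path through the left premise: 11 edges (measured from the branching sequent)
Longest path through the right premise: 5 edges
Height of the subtree rooted at the branching sequent: max(11, 5) = 11
The branching sequent sits 7 edges above the root (the chain of one-premise inferences), so height = 11 + 7 = 18

18


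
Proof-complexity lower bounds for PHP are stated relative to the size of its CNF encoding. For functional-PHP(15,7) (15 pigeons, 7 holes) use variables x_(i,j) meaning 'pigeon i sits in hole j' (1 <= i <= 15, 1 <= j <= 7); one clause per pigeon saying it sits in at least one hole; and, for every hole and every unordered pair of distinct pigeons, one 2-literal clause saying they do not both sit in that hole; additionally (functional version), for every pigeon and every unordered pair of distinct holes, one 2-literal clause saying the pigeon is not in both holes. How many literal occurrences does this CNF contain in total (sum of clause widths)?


functional-PHP(15,7): 15 pigeons, 7 holes, 15*7 = 105 variables.
- pigeon clauses: one per pigeon -> 15 clauses of width 7 -> 105 literals
- hole clauses: 7 holes * C(15,2) = 7 * 105 -> 735 clauses of width 2 -> 1470 literals
- functional clauses: 15 pigeons * C(7,2) = 15 * 21 -> 315 clauses of width 2 -> 630 literals
Total literal occurrences = 105 + 1470 + 630 = 2205

2205


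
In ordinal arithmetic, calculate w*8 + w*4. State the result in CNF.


Ordinal addition w*8 + w*4:
Both terms have the same exponent 1.
w^e*c + w^e*d = w^e*(c+d).
Result = w^1*(8+4) = w*12

w*12


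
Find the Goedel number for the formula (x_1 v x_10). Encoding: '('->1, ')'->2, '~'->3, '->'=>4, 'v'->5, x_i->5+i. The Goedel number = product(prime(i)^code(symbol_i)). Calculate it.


Formula: (x_1 v x_10)
Symbol codes: [1, 6, 5, 15, 2]
Primes: [2, 3, 5, 7, 11]
p_1^1 = 2^1 = 2
p_2^6 = 3^6 = 729
p_3^5 = 5^5 = 3125
p_4^15 = 7^15 = 4747561509943
p_5^2 = 11^2 = 121
Product = 2617360332691013043750

2617360332691013043750


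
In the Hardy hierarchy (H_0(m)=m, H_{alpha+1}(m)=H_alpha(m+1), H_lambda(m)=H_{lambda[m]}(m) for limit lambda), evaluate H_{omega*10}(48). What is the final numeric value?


H_{omega*10}(48):
For the Hardy hierarchy, H_{omega*k}(n) = 2^k * n.
2^10 = 1024.
1024 * 48 = 49152

49152


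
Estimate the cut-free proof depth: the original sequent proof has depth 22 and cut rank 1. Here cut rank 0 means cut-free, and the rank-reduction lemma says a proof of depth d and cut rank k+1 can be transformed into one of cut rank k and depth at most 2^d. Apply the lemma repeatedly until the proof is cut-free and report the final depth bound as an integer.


Each rank reduction sends depth d to at most 2^d; cut rank r needs r reductions.
2_0(22) = 22
2_1(22) = 2^22 = 4194304
Cut-free depth bound = 4194304

4194304


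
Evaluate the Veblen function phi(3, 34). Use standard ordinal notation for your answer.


phi(3, 34):
phi(3, beta) = eta_beta (the beta-th eta number, fixed point of zeta).
phi(3, 34) = eta_34

eta_34


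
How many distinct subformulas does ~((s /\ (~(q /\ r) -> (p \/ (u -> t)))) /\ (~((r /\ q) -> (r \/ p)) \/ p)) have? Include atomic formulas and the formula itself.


Formula: ~((s /\ (~(q /\ r) -> (p \/ (u -> t)))) /\ (~((r /\ q) -> (r \/ p)) \/ p))
Subformulas found:
  1. r
  2. q
  3. u
  4. s
  5. t
  6. p
  7. (q /\ r)
  8. (r /\ q)
  9. (r \/ p)
  10. (u -> t)
  11. ~(q /\ r)
  12. (p \/ (u -> t))
  13. ((r /\ q) -> (r \/ p))
  14. ~((r /\ q) -> (r \/ p))
  15. (~(q /\ r) -> (p \/ (u -> t)))
  16. (~((r /\ q) -> (r \/ p)) \/ p)
  17. (s /\ (~(q /\ r) -> (p \/ (u -> t))))
  18. ((s /\ (~(q /\ r) -> (p \/ (u -> t)))) /\ (~((r /\ q) -> (r \/ p)) \/ p))
  19. ~((s /\ (~(q /\ r) -> (p \/ (u -> t)))) /\ (~((r /\ q) -> (r \/ p)) \/ p))
Total distinct subformulas = 19

19


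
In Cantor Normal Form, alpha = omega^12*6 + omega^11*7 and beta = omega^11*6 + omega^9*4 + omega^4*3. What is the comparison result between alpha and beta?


Compare term by term from highest exponent:
alpha = omega^12*6 + omega^11*7
beta = omega^11*6 + omega^9*4 + omega^4*3
Term 1: alpha has omega^12*6, beta has omega^11*6
Term 2: alpha has omega^11*7, beta has omega^9*4
Term 3: alpha has omega^0*0, beta has omega^4*3
Result: alpha > beta

alpha > beta


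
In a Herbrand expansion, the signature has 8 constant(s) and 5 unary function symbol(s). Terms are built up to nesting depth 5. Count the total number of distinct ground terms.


Herbrand terms by depth:
Depth 0: 8 constants
Depth 1: 40 new terms (running total: 48)
Depth 2: 200 new terms (running total: 248)
Depth 3: 1000 new terms (running total: 1248)
Depth 4: 5000 new terms (running total: 6248)
Depth 5: 25000 new terms (running total: 31248)
Total distinct ground terms = 31248

31248


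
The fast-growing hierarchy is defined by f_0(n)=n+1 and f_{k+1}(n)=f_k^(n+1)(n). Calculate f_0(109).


f_0(109) = 109 + 1 = 110

110


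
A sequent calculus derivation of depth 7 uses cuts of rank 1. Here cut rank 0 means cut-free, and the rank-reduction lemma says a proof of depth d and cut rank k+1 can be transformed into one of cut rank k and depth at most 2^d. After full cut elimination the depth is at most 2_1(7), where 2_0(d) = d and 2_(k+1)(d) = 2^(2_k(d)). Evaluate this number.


Each rank reduction sends depth d to at most 2^d; cut rank r needs r reductions.
2_0(7) = 7
2_1(7) = 2^7 = 128
Cut-free depth bound = 128

128


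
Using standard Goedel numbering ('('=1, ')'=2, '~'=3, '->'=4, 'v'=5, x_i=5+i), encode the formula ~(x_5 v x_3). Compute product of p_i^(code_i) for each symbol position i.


Formula: ~(x_5 v x_3)
Symbol codes: [3, 1, 10, 5, 8, 2]
Primes: [2, 3, 5, 7, 11, 13]
p_1^3 = 2^3 = 8
p_2^1 = 3^1 = 3
p_3^10 = 5^10 = 9765625
p_4^5 = 7^5 = 16807
p_5^8 = 11^8 = 214358881
p_6^2 = 13^2 = 169
Product = 142701872224552265625000

142701872224552265625000


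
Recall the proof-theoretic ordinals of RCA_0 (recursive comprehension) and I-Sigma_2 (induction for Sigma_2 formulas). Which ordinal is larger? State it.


Proof-theoretic ordinal of RCA_0 (recursive comprehension): omega^omega
Proof-theoretic ordinal of I-Sigma_2 (induction for Sigma_2 formulas): omega^(omega^omega)
Comparing: omega^omega < omega^(omega^omega).
The larger ordinal is omega^(omega^omega) (from I-Sigma_2 (induction for Sigma_2 formulas)).

omega^(omega^omega)


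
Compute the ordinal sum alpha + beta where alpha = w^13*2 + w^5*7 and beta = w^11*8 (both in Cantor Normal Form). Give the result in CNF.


Ordinal addition (w^13*2 + w^5*7) + w^11*8:
alpha's leading term has exponent 13 > beta's exponent 11, so it survives.
alpha's tail term has exponent 5 < beta's exponent 11, so it is absorbed by beta.
In ordinal addition, any term followed by a strictly larger-exponent term is absorbed.
Result = w^13*2 + w^11*8

w^13*2 + w^11*8


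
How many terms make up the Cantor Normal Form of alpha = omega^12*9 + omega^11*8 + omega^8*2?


CNF: omega^12*9 + omega^11*8 + omega^8*2
Count the summands separated by '+':
  term 1: omega^12*9
  term 2: omega^11*8
  term 3: omega^8*2
Total terms = 3

3


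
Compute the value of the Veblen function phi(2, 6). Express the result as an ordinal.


phi(2, 6):
phi(2, beta) = zeta_beta (the beta-th zeta number, fixed point of epsilon).
phi(2, 6) = zeta_6

zeta_6
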